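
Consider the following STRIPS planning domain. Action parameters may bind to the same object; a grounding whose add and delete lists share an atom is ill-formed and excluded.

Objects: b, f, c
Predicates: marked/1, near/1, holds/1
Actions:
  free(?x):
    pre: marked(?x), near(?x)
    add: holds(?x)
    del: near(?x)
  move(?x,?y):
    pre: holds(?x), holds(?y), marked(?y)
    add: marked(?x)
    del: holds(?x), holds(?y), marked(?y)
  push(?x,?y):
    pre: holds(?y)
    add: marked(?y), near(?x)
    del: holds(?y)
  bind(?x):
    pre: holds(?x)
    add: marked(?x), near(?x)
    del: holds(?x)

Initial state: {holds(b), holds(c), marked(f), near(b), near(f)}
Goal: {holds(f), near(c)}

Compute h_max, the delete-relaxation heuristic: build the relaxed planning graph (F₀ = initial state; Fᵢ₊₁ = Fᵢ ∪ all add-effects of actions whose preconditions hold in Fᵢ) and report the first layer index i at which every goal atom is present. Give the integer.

1

F0 = init (5 atoms)
F1 = F0 ∪ {holds(f), marked(b), marked(c), near(c)}  (9 atoms)
goal ⊆ F1  ⇒  h_max = 1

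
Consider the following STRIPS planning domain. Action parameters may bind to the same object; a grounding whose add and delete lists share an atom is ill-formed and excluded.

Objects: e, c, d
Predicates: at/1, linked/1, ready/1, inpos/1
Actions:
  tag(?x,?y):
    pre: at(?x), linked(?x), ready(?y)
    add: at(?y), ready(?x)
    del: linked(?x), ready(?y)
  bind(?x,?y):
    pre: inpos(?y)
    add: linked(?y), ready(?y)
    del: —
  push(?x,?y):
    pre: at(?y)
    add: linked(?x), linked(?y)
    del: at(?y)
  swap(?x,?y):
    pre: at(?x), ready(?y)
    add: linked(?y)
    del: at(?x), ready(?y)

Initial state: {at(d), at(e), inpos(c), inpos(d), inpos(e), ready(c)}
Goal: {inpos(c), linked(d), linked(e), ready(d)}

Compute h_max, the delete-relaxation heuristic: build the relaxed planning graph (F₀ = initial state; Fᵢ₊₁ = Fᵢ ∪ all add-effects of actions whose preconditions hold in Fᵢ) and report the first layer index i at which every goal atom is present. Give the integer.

1

F0 = init (6 atoms)
F1 = F0 ∪ {linked(c), linked(d), linked(e), ready(d), ready(e)}  (11 atoms)
goal ⊆ F1  ⇒  h_max = 1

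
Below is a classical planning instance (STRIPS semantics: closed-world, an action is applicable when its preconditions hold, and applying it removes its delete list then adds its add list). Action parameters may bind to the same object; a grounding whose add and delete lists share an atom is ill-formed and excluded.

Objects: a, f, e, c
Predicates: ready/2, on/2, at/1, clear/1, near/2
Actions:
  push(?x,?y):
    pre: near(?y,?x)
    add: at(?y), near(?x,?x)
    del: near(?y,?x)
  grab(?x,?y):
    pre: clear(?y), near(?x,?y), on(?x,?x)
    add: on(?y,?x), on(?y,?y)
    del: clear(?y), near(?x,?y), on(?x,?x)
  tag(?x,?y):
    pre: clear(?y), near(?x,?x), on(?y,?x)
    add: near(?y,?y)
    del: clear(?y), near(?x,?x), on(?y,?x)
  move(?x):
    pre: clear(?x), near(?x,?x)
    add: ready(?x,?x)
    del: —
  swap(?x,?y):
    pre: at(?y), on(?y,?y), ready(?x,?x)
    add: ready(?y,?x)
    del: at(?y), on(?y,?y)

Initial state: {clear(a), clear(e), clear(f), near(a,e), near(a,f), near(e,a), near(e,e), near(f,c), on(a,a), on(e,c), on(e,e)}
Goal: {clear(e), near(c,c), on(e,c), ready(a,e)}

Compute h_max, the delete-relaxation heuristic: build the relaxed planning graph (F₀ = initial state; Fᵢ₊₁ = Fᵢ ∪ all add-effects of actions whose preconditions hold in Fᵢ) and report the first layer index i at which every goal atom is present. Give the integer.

2

F0 = init (11 atoms)
F1 = F0 ∪ {at(a), at(e), at(f), near(a,a), near(c,c), near(f,f), on(a,e), on(e,a), on(f,a), on(f,f), ready(e,e)}  (22 atoms)
F2 = F1 ∪ {ready(a,a), ready(a,e), ready(f,e), ready(f,f)}  (26 atoms)
goal ⊆ F2  ⇒  h_max = 2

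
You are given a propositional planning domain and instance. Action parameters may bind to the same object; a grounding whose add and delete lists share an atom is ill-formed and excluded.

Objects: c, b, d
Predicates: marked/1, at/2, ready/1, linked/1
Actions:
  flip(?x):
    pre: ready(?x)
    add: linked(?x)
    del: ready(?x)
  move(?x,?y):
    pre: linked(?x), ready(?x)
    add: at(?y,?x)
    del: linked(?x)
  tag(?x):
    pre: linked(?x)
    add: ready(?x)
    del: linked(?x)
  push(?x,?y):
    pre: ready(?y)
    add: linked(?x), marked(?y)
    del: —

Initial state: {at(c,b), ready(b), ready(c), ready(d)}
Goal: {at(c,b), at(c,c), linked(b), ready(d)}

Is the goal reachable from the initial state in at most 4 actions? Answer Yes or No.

Yes

1. flip(b)  →  {at(c,b), linked(b), ready(c), ready(d)}
2. push(c,c)  →  {at(c,b), linked(b), linked(c), marked(c), ready(c), ready(d)}
3. move(c,c)  →  {at(c,b), at(c,c), linked(b), marked(c), ready(c), ready(d)}
optimal plan length = 3; 3 ≤ 4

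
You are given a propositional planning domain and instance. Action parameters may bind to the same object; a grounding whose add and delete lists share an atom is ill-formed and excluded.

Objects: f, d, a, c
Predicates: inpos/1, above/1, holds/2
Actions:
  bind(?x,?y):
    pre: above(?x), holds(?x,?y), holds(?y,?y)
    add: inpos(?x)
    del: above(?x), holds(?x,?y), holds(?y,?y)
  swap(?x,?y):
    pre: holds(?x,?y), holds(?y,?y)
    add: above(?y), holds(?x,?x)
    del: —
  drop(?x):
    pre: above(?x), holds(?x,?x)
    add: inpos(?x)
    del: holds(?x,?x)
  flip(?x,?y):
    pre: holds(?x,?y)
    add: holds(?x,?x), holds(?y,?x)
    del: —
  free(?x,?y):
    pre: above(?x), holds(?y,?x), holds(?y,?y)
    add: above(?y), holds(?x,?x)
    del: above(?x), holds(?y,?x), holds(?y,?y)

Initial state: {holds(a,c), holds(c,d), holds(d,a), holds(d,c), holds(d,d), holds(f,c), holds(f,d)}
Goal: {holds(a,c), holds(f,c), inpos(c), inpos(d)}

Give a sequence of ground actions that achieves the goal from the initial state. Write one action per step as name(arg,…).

1. swap(c,d)  →  {above(d), holds(a,c), holds(c,c), holds(c,d), holds(d,a), holds(d,c), holds(d,d), holds(f,c), holds(f,d)}
2. bind(d,d)  →  {holds(a,c), holds(c,c), holds(c,d), holds(d,a), holds(d,c), holds(f,c), holds(f,d), inpos(d)}
3. swap(f,c)  →  {above(c), holds(a,c), holds(c,c), holds(c,d), holds(d,a), holds(d,c), holds(f,c), holds(f,d), holds(f,f), inpos(d)}
4. bind(c,c)  →  {holds(a,c), holds(c,d), holds(d,a), holds(d,c), holds(f,c), holds(f,d), holds(f,f), inpos(c), inpos(d)}

swap(c,d); bind(d,d); swap(f,c); bind(c,c)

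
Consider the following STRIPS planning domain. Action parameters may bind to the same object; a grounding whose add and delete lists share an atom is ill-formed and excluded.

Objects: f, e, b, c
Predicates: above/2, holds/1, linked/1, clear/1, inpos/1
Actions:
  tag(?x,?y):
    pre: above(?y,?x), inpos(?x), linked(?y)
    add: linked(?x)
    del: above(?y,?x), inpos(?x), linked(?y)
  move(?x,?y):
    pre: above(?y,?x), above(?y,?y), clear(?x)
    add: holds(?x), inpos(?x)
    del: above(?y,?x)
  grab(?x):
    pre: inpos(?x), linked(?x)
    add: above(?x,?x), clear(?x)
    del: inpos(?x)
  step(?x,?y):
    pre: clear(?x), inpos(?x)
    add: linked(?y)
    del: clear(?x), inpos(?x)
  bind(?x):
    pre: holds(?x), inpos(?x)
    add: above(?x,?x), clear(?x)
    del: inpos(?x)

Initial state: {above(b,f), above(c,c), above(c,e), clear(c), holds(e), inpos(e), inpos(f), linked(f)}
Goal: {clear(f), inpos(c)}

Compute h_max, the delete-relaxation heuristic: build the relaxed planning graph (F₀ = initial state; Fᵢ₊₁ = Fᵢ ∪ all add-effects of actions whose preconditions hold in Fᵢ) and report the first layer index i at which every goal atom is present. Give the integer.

F0 = init (8 atoms)
F1 = F0 ∪ {above(e,e), above(f,f), clear(e), clear(f), holds(c), inpos(c)}  (14 atoms)
goal ⊆ F1  ⇒  h_max = 1

1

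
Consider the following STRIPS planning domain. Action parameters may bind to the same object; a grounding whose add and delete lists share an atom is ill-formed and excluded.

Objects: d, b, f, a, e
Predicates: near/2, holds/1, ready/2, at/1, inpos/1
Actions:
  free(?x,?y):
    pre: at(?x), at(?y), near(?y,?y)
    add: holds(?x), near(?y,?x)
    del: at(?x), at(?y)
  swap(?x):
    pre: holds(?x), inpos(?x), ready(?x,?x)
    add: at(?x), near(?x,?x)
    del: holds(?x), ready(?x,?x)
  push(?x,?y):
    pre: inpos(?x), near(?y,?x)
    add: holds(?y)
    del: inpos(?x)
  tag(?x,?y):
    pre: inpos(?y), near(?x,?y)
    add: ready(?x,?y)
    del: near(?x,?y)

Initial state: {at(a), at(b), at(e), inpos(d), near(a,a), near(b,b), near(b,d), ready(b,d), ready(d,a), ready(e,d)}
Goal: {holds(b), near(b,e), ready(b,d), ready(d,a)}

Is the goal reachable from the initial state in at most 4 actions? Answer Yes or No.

1. free(e,b)  →  {at(a), holds(e), inpos(d), near(a,a), near(b,b), near(b,d), near(b,e), ready(b,d), ready(d,a), ready(e,d)}
2. push(d,b)  →  {at(a), holds(b), holds(e), near(a,a), near(b,b), near(b,d), near(b,e), ready(b,d), ready(d,a), ready(e,d)}
optimal plan length = 2; 2 ≤ 4

Yes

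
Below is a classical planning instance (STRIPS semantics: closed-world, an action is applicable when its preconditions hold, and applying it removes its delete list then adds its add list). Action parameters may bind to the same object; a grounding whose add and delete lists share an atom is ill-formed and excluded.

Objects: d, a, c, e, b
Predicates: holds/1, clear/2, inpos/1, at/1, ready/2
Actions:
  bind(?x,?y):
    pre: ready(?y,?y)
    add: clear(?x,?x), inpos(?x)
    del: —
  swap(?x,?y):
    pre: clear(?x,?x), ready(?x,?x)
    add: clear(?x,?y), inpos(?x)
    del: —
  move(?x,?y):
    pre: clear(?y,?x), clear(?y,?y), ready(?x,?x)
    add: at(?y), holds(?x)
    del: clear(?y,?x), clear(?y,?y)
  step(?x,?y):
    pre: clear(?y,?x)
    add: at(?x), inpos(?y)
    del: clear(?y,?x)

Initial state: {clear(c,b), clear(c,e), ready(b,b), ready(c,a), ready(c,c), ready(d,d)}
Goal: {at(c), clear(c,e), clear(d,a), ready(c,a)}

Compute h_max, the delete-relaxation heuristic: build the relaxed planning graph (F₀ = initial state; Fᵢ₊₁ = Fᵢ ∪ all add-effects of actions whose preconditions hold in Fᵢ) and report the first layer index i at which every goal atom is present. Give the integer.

2

F0 = init (6 atoms)
F1 = F0 ∪ {at(b), at(e), clear(a,a), clear(b,b), clear(c,c), clear(d,d), clear(e,e), inpos(a), inpos(b), inpos(c), inpos(d), inpos(e)}  (18 atoms)
F2 = F1 ∪ {at(a), at(c), at(d), clear(b,a), clear(b,c), clear(b,d), clear(b,e), clear(c,a), clear(c,d), clear(d,a), clear(d,b), clear(d,c), clear(d,e), holds(b), holds(c), holds(d)}  (34 atoms)
goal ⊆ F2  ⇒  h_max = 2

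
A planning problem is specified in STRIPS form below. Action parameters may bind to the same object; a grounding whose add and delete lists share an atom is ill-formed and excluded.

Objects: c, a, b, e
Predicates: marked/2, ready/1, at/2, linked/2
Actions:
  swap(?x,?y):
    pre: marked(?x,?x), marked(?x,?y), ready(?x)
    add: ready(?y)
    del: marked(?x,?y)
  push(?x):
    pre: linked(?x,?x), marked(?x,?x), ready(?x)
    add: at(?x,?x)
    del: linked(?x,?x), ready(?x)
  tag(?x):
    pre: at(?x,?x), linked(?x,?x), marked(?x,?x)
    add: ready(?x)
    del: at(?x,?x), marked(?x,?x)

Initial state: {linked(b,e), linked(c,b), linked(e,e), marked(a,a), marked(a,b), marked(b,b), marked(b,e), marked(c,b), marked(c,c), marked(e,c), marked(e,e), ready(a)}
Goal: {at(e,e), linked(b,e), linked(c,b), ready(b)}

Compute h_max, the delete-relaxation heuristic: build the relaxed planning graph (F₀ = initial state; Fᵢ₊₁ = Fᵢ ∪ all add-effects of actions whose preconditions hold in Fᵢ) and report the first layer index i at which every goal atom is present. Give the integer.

F0 = init (12 atoms)
F1 = F0 ∪ {ready(b)}  (13 atoms)
F2 = F1 ∪ {ready(e)}  (14 atoms)
F3 = F2 ∪ {at(e,e), ready(c)}  (16 atoms)
goal ⊆ F3  ⇒  h_max = 3

3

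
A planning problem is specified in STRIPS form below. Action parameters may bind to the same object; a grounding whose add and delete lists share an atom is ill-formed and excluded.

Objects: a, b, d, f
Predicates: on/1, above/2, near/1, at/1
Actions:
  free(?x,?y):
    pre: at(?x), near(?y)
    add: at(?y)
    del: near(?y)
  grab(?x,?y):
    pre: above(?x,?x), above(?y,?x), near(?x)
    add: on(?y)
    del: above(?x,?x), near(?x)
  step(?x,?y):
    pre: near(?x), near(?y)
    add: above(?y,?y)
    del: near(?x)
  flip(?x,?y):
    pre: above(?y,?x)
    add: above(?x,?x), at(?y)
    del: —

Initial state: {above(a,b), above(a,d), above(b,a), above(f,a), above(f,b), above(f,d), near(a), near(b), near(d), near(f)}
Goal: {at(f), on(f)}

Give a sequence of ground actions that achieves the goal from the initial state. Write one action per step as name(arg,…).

1. flip(a,f)  →  {above(a,a), above(a,b), above(a,d), above(b,a), above(f,a), above(f,b), above(f,d), at(f), near(a), near(b), near(d), near(f)}
2. grab(a,f)  →  {above(a,b), above(a,d), above(b,a), above(f,a), above(f,b), above(f,d), at(f), near(b), near(d), near(f), on(f)}

flip(a,f); grab(a,f)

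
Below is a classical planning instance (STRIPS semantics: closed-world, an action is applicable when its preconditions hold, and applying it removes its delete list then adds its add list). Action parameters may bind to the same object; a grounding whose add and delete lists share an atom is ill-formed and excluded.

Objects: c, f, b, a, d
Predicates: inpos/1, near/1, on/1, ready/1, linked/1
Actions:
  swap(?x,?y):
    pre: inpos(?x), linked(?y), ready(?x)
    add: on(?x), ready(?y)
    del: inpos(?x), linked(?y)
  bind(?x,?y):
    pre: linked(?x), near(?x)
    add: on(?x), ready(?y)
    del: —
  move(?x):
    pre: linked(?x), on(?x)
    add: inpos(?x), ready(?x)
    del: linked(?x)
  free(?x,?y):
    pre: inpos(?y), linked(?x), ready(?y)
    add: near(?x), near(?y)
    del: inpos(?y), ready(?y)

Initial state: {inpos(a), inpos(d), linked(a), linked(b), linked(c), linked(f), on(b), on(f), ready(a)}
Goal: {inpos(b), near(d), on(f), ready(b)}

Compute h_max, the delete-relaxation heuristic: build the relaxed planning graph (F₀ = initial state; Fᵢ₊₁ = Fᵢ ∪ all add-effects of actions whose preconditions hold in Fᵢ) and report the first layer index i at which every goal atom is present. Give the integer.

F0 = init (9 atoms)
F1 = F0 ∪ {inpos(b), inpos(f), near(a), near(b), near(c), near(f), on(a), ready(b), ready(c), ready(f)}  (19 atoms)
F2 = F1 ∪ {on(c), ready(d)}  (21 atoms)
F3 = F2 ∪ {inpos(c), near(d), on(d)}  (24 atoms)
goal ⊆ F3  ⇒  h_max = 3

3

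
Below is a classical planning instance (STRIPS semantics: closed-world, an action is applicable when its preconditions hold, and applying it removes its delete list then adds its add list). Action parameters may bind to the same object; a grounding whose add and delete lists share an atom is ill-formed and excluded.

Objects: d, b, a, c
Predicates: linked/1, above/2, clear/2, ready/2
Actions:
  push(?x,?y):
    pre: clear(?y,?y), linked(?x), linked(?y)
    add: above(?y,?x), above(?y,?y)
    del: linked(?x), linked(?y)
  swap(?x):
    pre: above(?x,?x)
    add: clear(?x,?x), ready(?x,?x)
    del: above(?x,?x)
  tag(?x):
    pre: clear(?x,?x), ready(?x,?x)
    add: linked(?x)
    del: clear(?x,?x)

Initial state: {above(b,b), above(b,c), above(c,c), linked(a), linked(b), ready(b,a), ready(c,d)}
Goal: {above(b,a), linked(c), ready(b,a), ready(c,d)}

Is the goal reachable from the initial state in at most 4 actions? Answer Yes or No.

Yes

1. swap(b)  →  {above(b,c), above(c,c), clear(b,b), linked(a), linked(b), ready(b,a), ready(b,b), ready(c,d)}
2. push(a,b)  →  {above(b,a), above(b,b), above(b,c), above(c,c), clear(b,b), ready(b,a), ready(b,b), ready(c,d)}
3. swap(c)  →  {above(b,a), above(b,b), above(b,c), clear(b,b), clear(c,c), ready(b,a), ready(b,b), ready(c,c), ready(c,d)}
4. tag(c)  →  {above(b,a), above(b,b), above(b,c), clear(b,b), linked(c), ready(b,a), ready(b,b), ready(c,c), ready(c,d)}
optimal plan length = 4; 4 ≤ 4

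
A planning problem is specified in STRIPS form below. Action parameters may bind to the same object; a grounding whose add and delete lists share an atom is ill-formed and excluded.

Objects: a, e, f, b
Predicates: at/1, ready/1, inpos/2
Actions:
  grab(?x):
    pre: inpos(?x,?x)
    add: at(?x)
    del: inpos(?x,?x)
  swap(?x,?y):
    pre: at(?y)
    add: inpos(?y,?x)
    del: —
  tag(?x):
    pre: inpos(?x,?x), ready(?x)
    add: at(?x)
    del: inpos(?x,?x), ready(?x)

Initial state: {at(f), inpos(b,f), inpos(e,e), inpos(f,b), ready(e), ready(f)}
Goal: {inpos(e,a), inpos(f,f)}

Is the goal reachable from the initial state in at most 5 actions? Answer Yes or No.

Yes

1. grab(e)  →  {at(e), at(f), inpos(b,f), inpos(f,b), ready(e), ready(f)}
2. swap(a,e)  →  {at(e), at(f), inpos(b,f), inpos(e,a), inpos(f,b), ready(e), ready(f)}
3. swap(f,f)  →  {at(e), at(f), inpos(b,f), inpos(e,a), inpos(f,b), inpos(f,f), ready(e), ready(f)}
optimal plan length = 3; 3 ≤ 5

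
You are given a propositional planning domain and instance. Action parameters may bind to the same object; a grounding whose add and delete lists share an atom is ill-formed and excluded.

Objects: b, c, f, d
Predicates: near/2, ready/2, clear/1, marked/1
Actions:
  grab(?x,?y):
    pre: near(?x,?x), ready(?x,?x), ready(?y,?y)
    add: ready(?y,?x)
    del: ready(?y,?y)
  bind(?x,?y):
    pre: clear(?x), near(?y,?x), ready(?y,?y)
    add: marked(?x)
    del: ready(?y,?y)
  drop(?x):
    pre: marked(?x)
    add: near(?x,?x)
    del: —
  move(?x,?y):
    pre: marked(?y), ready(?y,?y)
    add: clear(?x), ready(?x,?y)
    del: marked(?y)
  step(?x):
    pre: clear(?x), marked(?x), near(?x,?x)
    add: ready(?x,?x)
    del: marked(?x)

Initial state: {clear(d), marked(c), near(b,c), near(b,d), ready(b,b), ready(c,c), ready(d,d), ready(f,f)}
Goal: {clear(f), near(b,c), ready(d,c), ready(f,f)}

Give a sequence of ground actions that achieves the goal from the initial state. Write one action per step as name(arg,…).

bind(d,b); move(f,d); move(d,c)

1. bind(d,b)  →  {clear(d), marked(c), marked(d), near(b,c), near(b,d), ready(c,c), ready(d,d), ready(f,f)}
2. move(f,d)  →  {clear(d), clear(f), marked(c), near(b,c), near(b,d), ready(c,c), ready(d,d), ready(f,d), ready(f,f)}
3. move(d,c)  →  {clear(d), clear(f), near(b,c), near(b,d), ready(c,c), ready(d,c), ready(d,d), ready(f,d), ready(f,f)}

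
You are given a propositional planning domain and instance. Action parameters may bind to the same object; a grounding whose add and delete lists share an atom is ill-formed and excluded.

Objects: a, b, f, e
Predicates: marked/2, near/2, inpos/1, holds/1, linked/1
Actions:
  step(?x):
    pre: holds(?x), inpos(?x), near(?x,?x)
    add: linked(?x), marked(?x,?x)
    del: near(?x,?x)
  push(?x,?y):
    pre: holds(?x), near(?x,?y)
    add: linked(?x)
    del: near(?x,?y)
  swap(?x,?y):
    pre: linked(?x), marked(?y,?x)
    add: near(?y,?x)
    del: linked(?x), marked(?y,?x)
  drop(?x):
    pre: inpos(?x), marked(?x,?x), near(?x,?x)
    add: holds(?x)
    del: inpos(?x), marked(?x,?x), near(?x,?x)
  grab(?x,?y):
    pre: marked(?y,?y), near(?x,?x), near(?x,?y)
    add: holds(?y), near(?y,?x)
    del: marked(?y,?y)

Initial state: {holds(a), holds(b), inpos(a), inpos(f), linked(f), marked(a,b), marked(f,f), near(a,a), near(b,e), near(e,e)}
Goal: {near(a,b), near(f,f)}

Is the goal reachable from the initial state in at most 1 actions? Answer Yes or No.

1. push(b,e)  →  {holds(a), holds(b), inpos(a), inpos(f), linked(b), linked(f), marked(a,b), marked(f,f), near(a,a), near(e,e)}
2. swap(b,a)  →  {holds(a), holds(b), inpos(a), inpos(f), linked(f), marked(f,f), near(a,a), near(a,b), near(e,e)}
3. swap(f,f)  →  {holds(a), holds(b), inpos(a), inpos(f), near(a,a), near(a,b), near(e,e), near(f,f)}
optimal plan length = 3; 3 > 1

No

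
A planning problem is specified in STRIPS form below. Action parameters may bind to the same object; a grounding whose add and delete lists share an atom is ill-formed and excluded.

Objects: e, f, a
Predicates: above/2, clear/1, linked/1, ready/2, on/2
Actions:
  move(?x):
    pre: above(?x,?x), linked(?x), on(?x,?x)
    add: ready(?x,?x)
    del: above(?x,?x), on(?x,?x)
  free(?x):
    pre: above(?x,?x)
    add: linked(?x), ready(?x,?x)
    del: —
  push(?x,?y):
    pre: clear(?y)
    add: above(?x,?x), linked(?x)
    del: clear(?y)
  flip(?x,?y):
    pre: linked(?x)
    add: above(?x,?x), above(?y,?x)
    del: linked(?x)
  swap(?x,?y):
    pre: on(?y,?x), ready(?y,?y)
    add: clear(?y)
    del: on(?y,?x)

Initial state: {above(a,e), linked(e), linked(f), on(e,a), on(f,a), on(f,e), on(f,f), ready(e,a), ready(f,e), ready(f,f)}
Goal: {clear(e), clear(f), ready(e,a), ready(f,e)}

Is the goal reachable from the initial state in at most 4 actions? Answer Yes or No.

1. flip(e,e)  →  {above(a,e), above(e,e), linked(f), on(e,a), on(f,a), on(f,e), on(f,f), ready(e,a), ready(f,e), ready(f,f)}
2. free(e)  →  {above(a,e), above(e,e), linked(e), linked(f), on(e,a), on(f,a), on(f,e), on(f,f), ready(e,a), ready(e,e), ready(f,e), ready(f,f)}
3. swap(e,f)  →  {above(a,e), above(e,e), clear(f), linked(e), linked(f), on(e,a), on(f,a), on(f,f), ready(e,a), ready(e,e), ready(f,e), ready(f,f)}
4. swap(a,e)  →  {above(a,e), above(e,e), clear(e), clear(f), linked(e), linked(f), on(f,a), on(f,f), ready(e,a), ready(e,e), ready(f,e), ready(f,f)}
optimal plan length = 4; 4 ≤ 4

Yes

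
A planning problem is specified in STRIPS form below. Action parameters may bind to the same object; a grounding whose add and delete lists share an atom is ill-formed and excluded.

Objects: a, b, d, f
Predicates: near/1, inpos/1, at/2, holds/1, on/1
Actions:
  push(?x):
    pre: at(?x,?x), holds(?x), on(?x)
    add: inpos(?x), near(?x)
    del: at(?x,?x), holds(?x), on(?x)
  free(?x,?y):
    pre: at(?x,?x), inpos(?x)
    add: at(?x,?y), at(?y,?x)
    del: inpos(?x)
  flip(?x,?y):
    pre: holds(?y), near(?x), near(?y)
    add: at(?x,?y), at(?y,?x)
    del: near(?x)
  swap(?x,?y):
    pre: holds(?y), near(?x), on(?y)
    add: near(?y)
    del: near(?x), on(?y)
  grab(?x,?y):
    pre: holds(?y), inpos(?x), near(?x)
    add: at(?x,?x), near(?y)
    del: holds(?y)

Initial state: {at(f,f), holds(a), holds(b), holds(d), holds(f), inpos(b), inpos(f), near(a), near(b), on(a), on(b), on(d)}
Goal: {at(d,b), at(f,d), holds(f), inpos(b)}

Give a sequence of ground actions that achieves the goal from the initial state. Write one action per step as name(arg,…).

1. free(f,d)  →  {at(d,f), at(f,d), at(f,f), holds(a), holds(b), holds(d), holds(f), inpos(b), near(a), near(b), on(a), on(b), on(d)}
2. swap(a,d)  →  {at(d,f), at(f,d), at(f,f), holds(a), holds(b), holds(d), holds(f), inpos(b), near(b), near(d), on(a), on(b)}
3. flip(b,d)  →  {at(b,d), at(d,b), at(d,f), at(f,d), at(f,f), holds(a), holds(b), holds(d), holds(f), inpos(b), near(d), on(a), on(b)}

free(f,d); swap(a,d); flip(b,d)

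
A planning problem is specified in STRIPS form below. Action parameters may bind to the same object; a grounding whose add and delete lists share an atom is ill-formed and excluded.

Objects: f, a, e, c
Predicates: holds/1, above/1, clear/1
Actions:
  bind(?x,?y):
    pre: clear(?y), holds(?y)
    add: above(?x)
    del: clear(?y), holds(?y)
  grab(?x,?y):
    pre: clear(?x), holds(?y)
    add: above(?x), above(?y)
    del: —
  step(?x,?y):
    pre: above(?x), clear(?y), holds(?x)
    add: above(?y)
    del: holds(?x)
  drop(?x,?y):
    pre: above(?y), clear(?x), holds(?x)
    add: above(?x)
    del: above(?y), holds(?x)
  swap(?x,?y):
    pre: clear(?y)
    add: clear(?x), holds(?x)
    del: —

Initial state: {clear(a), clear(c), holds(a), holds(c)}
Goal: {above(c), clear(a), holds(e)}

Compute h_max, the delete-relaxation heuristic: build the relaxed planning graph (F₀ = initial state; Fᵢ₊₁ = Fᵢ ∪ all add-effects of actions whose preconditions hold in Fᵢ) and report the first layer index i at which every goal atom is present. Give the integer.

1

F0 = init (4 atoms)
F1 = F0 ∪ {above(a), above(c), above(e), above(f), clear(e), clear(f), holds(e), holds(f)}  (12 atoms)
goal ⊆ F1  ⇒  h_max = 1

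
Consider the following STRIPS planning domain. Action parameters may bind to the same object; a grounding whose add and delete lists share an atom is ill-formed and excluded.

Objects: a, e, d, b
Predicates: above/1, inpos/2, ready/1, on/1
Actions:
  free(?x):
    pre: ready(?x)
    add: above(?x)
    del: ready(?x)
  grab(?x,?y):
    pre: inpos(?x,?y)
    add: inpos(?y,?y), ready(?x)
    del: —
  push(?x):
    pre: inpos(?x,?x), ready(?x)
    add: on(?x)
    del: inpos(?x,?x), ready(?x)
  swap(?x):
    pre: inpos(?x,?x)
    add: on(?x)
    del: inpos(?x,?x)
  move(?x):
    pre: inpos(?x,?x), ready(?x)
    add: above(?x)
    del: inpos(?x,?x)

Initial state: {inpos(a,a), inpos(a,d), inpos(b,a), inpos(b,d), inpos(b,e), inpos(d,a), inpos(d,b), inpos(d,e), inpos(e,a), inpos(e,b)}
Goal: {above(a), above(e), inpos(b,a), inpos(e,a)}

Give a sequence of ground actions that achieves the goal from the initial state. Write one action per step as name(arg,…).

1. grab(a,a)  →  {inpos(a,a), inpos(a,d), inpos(b,a), inpos(b,d), inpos(b,e), inpos(d,a), inpos(d,b), inpos(d,e), inpos(e,a), inpos(e,b), ready(a)}
2. free(a)  →  {above(a), inpos(a,a), inpos(a,d), inpos(b,a), inpos(b,d), inpos(b,e), inpos(d,a), inpos(d,b), inpos(d,e), inpos(e,a), inpos(e,b)}
3. grab(e,a)  →  {above(a), inpos(a,a), inpos(a,d), inpos(b,a), inpos(b,d), inpos(b,e), inpos(d,a), inpos(d,b), inpos(d,e), inpos(e,a), inpos(e,b), ready(e)}
4. free(e)  →  {above(a), above(e), inpos(a,a), inpos(a,d), inpos(b,a), inpos(b,d), inpos(b,e), inpos(d,a), inpos(d,b), inpos(d,e), inpos(e,a), inpos(e,b)}

grab(a,a); free(a); grab(e,a); free(e)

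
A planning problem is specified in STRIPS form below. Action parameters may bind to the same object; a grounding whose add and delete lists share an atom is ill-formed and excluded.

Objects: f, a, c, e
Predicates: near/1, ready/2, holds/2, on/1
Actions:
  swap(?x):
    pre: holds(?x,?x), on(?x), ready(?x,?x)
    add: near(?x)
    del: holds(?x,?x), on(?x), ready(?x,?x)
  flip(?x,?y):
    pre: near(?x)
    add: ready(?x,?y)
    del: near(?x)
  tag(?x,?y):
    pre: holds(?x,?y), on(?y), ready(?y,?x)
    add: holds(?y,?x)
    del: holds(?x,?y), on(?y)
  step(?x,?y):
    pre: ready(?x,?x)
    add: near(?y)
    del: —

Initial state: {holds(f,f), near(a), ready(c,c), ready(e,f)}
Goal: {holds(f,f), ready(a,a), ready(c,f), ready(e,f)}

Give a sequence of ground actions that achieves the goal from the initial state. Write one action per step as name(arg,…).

flip(a,a); step(a,c); flip(c,f)

1. flip(a,a)  →  {holds(f,f), ready(a,a), ready(c,c), ready(e,f)}
2. step(a,c)  →  {holds(f,f), near(c), ready(a,a), ready(c,c), ready(e,f)}
3. flip(c,f)  →  {holds(f,f), ready(a,a), ready(c,c), ready(c,f), ready(e,f)}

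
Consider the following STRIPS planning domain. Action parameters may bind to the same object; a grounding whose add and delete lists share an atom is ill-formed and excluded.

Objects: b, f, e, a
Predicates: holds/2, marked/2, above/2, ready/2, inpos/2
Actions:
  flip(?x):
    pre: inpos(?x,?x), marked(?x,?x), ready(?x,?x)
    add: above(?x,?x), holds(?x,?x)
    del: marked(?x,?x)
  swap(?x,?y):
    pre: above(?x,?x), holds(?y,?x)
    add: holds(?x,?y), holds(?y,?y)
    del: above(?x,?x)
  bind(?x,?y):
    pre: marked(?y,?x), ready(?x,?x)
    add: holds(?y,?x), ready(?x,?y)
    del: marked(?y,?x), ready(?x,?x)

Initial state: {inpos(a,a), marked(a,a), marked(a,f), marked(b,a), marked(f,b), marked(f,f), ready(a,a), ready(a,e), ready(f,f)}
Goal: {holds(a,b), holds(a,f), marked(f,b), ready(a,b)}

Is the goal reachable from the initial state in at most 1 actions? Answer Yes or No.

No

1. flip(a)  →  {above(a,a), holds(a,a), inpos(a,a), marked(a,f), marked(b,a), marked(f,b), marked(f,f), ready(a,a), ready(a,e), ready(f,f)}
2. bind(f,a)  →  {above(a,a), holds(a,a), holds(a,f), inpos(a,a), marked(b,a), marked(f,b), marked(f,f), ready(a,a), ready(a,e), ready(f,a)}
3. bind(a,b)  →  {above(a,a), holds(a,a), holds(a,f), holds(b,a), inpos(a,a), marked(f,b), marked(f,f), ready(a,b), ready(a,e), ready(f,a)}
4. swap(a,b)  →  {holds(a,a), holds(a,b), holds(a,f), holds(b,a), holds(b,b), inpos(a,a), marked(f,b), marked(f,f), ready(a,b), ready(a,e), ready(f,a)}
optimal plan length = 4; 4 > 1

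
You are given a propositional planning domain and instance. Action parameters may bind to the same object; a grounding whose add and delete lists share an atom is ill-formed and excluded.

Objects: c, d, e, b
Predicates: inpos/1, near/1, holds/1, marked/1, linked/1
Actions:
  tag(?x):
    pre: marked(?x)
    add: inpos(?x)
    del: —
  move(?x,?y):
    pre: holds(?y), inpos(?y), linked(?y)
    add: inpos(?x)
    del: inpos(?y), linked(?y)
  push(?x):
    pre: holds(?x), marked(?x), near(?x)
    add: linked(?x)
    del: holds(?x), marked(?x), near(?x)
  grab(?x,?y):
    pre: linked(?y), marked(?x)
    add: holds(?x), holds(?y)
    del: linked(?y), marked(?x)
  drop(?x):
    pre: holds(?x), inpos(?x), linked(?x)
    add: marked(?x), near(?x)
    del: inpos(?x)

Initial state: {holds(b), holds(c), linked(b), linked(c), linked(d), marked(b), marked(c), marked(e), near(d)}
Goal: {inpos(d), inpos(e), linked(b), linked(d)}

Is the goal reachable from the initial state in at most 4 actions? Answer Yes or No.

Yes

1. tag(c)  →  {holds(b), holds(c), inpos(c), linked(b), linked(c), linked(d), marked(b), marked(c), marked(e), near(d)}
2. tag(e)  →  {holds(b), holds(c), inpos(c), inpos(e), linked(b), linked(c), linked(d), marked(b), marked(c), marked(e), near(d)}
3. move(d,c)  →  {holds(b), holds(c), inpos(d), inpos(e), linked(b), linked(d), marked(b), marked(c), marked(e), near(d)}
optimal plan length = 3; 3 ≤ 4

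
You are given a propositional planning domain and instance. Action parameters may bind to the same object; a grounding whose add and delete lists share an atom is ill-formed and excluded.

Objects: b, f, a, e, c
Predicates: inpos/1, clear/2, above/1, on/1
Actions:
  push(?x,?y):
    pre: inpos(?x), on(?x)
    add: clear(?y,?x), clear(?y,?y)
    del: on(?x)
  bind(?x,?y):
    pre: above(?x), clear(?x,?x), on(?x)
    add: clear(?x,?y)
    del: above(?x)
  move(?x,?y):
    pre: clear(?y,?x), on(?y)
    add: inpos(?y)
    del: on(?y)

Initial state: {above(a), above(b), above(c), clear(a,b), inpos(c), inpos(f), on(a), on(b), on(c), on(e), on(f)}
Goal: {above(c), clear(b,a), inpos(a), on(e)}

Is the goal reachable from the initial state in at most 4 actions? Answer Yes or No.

Yes

1. push(f,b)  →  {above(a), above(b), above(c), clear(a,b), clear(b,b), clear(b,f), inpos(c), inpos(f), on(a), on(b), on(c), on(e)}
2. bind(b,a)  →  {above(a), above(c), clear(a,b), clear(b,a), clear(b,b), clear(b,f), inpos(c), inpos(f), on(a), on(b), on(c), on(e)}
3. move(b,a)  →  {above(a), above(c), clear(a,b), clear(b,a), clear(b,b), clear(b,f), inpos(a), inpos(c), inpos(f), on(b), on(c), on(e)}
optimal plan length = 3; 3 ≤ 4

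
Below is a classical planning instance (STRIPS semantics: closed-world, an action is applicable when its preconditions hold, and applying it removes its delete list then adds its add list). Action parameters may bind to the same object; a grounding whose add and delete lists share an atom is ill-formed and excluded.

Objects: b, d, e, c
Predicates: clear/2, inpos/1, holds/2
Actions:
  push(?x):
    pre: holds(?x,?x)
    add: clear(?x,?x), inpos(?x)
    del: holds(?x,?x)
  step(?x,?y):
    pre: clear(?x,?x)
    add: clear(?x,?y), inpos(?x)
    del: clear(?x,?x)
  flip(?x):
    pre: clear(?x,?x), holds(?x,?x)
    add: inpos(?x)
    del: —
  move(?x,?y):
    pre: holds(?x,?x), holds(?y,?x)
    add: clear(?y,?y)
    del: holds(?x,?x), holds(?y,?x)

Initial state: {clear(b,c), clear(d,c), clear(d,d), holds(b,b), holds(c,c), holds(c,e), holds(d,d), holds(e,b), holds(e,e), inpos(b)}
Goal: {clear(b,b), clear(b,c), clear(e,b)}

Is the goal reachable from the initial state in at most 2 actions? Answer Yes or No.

1. push(b)  →  {clear(b,b), clear(b,c), clear(d,c), clear(d,d), holds(c,c), holds(c,e), holds(d,d), holds(e,b), holds(e,e), inpos(b)}
2. push(e)  →  {clear(b,b), clear(b,c), clear(d,c), clear(d,d), clear(e,e), holds(c,c), holds(c,e), holds(d,d), holds(e,b), inpos(b), inpos(e)}
3. step(e,b)  →  {clear(b,b), clear(b,c), clear(d,c), clear(d,d), clear(e,b), holds(c,c), holds(c,e), holds(d,d), holds(e,b), inpos(b), inpos(e)}
optimal plan length = 3; 3 > 2

No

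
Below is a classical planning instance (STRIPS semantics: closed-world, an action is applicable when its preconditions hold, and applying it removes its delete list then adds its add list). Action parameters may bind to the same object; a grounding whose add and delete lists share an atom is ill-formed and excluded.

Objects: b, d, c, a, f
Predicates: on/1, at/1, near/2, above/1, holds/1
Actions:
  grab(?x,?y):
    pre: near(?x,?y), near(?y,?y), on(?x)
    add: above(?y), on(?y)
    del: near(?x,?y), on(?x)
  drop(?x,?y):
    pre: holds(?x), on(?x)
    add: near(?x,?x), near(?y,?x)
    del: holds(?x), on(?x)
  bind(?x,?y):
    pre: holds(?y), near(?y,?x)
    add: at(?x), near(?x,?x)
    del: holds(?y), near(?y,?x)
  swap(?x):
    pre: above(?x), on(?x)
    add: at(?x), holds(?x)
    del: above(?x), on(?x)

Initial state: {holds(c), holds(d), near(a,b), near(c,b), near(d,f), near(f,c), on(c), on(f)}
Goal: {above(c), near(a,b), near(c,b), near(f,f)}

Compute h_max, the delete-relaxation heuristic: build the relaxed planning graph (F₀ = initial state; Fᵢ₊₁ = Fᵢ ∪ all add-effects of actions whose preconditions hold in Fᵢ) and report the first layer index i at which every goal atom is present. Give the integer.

F0 = init (8 atoms)
F1 = F0 ∪ {at(b), at(f), near(a,c), near(b,b), near(b,c), near(c,c), near(d,c), near(f,f)}  (16 atoms)
F2 = F1 ∪ {above(b), above(c), at(c), on(b)}  (20 atoms)
goal ⊆ F2  ⇒  h_max = 2

2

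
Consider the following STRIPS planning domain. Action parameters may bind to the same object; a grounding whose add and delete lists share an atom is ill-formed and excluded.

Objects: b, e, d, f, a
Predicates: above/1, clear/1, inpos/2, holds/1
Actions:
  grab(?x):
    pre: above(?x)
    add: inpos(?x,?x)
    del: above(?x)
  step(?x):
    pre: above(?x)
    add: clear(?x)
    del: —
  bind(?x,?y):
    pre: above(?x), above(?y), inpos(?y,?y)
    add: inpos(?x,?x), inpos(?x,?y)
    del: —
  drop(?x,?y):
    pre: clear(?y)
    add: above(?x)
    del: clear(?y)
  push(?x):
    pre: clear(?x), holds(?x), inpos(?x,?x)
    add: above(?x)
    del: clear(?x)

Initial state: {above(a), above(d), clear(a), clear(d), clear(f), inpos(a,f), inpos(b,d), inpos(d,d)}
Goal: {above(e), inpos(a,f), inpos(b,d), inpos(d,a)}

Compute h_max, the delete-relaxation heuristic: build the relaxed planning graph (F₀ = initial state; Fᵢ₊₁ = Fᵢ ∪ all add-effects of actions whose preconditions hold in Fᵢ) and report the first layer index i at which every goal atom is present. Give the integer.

F0 = init (8 atoms)
F1 = F0 ∪ {above(b), above(e), above(f), inpos(a,a), inpos(a,d)}  (13 atoms)
F2 = F1 ∪ {clear(b), clear(e), inpos(b,a), inpos(b,b), inpos(d,a), inpos(e,a), inpos(e,d), inpos(e,e), inpos(f,a), inpos(f,d), inpos(f,f)}  (24 atoms)
goal ⊆ F2  ⇒  h_max = 2

2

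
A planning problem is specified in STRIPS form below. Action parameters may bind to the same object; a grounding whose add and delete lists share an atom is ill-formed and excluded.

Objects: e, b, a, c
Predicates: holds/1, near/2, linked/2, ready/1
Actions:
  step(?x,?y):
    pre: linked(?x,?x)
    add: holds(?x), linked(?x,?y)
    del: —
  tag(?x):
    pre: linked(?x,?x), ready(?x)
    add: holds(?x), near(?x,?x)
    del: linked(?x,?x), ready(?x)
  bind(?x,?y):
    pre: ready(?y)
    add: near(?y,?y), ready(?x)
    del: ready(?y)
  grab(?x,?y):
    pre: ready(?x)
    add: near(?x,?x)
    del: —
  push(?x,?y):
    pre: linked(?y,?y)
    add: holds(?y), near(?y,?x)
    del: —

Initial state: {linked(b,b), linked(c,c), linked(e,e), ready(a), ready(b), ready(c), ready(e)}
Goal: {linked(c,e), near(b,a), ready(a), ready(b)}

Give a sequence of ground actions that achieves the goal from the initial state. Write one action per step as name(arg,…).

1. step(c,e)  →  {holds(c), linked(b,b), linked(c,c), linked(c,e), linked(e,e), ready(a), ready(b), ready(c), ready(e)}
2. push(a,b)  →  {holds(b), holds(c), linked(b,b), linked(c,c), linked(c,e), linked(e,e), near(b,a), ready(a), ready(b), ready(c), ready(e)}

step(c,e); push(a,b)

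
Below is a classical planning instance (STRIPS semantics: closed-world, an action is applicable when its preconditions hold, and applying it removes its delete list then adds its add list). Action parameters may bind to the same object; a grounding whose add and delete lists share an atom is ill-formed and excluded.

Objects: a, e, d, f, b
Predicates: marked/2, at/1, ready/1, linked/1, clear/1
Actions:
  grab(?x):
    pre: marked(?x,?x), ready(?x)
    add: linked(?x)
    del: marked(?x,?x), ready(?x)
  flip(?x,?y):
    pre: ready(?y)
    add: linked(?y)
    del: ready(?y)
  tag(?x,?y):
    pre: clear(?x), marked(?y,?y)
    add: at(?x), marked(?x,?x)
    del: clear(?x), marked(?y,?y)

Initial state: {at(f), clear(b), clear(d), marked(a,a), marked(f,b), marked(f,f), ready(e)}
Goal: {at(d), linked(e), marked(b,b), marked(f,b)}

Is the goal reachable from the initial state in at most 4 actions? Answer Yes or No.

1. flip(a,e)  →  {at(f), clear(b), clear(d), linked(e), marked(a,a), marked(f,b), marked(f,f)}
2. tag(d,a)  →  {at(d), at(f), clear(b), linked(e), marked(d,d), marked(f,b), marked(f,f)}
3. tag(b,d)  →  {at(b), at(d), at(f), linked(e), marked(b,b), marked(f,b), marked(f,f)}
optimal plan length = 3; 3 ≤ 4

Yes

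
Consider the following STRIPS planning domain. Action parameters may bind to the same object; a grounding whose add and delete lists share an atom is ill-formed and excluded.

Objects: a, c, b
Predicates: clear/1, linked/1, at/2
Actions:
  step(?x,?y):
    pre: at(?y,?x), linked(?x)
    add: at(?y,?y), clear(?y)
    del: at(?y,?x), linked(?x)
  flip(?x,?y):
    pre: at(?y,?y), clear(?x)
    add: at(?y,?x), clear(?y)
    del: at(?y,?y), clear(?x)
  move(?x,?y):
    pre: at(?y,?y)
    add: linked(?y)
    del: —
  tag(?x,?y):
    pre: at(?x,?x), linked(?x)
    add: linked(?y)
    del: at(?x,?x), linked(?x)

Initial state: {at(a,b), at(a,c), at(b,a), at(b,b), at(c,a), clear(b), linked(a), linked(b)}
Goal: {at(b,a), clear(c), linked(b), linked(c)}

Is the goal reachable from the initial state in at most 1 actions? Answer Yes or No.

1. step(a,c)  →  {at(a,b), at(a,c), at(b,a), at(b,b), at(c,c), clear(b), clear(c), linked(b)}
2. move(a,c)  →  {at(a,b), at(a,c), at(b,a), at(b,b), at(c,c), clear(b), clear(c), linked(b), linked(c)}
optimal plan length = 2; 2 > 1

No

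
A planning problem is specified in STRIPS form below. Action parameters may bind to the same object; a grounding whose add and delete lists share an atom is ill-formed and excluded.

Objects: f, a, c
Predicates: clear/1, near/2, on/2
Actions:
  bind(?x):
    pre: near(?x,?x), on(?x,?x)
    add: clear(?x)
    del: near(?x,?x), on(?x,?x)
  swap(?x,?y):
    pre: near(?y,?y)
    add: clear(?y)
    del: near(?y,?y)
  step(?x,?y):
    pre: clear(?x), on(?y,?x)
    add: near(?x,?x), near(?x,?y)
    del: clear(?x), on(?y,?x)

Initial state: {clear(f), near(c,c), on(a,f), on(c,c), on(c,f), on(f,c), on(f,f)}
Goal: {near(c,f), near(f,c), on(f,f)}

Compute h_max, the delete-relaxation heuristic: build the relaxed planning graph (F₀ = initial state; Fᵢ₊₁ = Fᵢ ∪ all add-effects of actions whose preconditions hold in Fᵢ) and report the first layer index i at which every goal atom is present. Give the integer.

2

F0 = init (7 atoms)
F1 = F0 ∪ {clear(c), near(f,a), near(f,c), near(f,f)}  (11 atoms)
F2 = F1 ∪ {near(c,f)}  (12 atoms)
goal ⊆ F2  ⇒  h_max = 2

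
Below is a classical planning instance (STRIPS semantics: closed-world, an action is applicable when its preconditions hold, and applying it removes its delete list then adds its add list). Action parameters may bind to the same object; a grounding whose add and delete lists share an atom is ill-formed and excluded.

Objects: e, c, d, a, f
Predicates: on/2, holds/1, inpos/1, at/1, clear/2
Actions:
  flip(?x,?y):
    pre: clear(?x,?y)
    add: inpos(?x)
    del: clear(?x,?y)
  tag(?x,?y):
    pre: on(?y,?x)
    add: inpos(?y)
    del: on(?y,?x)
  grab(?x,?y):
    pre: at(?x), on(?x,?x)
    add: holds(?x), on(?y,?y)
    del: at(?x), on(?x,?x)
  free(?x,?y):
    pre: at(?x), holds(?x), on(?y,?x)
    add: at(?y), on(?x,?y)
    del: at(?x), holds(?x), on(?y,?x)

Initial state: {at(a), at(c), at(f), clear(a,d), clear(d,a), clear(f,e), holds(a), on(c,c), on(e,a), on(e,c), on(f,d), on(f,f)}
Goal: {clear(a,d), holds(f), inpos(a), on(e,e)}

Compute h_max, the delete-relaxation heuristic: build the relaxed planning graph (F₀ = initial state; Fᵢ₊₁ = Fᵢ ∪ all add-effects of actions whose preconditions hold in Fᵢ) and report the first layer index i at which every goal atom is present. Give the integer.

F0 = init (12 atoms)
F1 = F0 ∪ {at(e), holds(c), holds(f), inpos(a), inpos(c), inpos(d), inpos(e), inpos(f), on(a,a), on(a,e), on(d,d), on(e,e)}  (24 atoms)
goal ⊆ F1  ⇒  h_max = 1

1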